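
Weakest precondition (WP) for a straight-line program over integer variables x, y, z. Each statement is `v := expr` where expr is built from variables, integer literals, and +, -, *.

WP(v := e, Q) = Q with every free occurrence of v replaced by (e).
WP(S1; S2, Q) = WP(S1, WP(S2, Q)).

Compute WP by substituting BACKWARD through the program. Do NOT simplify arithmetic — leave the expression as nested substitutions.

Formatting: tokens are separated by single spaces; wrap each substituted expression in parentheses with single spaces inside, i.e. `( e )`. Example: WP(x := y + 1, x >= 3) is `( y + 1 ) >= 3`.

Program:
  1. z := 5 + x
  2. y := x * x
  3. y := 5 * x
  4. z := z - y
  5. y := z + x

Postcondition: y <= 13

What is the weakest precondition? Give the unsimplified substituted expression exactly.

Answer: ( ( ( 5 + x ) - ( 5 * x ) ) + x ) <= 13

Derivation:
post: y <= 13
stmt 5: y := z + x  -- replace 1 occurrence(s) of y with (z + x)
  => ( z + x ) <= 13
stmt 4: z := z - y  -- replace 1 occurrence(s) of z with (z - y)
  => ( ( z - y ) + x ) <= 13
stmt 3: y := 5 * x  -- replace 1 occurrence(s) of y with (5 * x)
  => ( ( z - ( 5 * x ) ) + x ) <= 13
stmt 2: y := x * x  -- replace 0 occurrence(s) of y with (x * x)
  => ( ( z - ( 5 * x ) ) + x ) <= 13
stmt 1: z := 5 + x  -- replace 1 occurrence(s) of z with (5 + x)
  => ( ( ( 5 + x ) - ( 5 * x ) ) + x ) <= 13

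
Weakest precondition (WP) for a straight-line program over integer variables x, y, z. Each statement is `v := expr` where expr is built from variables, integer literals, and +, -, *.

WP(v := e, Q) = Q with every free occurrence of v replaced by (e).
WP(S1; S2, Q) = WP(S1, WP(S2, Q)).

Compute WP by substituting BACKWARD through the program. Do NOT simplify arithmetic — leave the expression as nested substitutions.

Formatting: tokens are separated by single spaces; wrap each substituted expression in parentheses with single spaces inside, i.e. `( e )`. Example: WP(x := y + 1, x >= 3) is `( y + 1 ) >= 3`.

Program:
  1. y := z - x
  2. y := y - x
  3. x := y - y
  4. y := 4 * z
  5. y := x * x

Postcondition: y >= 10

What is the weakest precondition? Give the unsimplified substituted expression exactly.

Answer: ( ( ( ( z - x ) - x ) - ( ( z - x ) - x ) ) * ( ( ( z - x ) - x ) - ( ( z - x ) - x ) ) ) >= 10

Derivation:
post: y >= 10
stmt 5: y := x * x  -- replace 1 occurrence(s) of y with (x * x)
  => ( x * x ) >= 10
stmt 4: y := 4 * z  -- replace 0 occurrence(s) of y with (4 * z)
  => ( x * x ) >= 10
stmt 3: x := y - y  -- replace 2 occurrence(s) of x with (y - y)
  => ( ( y - y ) * ( y - y ) ) >= 10
stmt 2: y := y - x  -- replace 4 occurrence(s) of y with (y - x)
  => ( ( ( y - x ) - ( y - x ) ) * ( ( y - x ) - ( y - x ) ) ) >= 10
stmt 1: y := z - x  -- replace 4 occurrence(s) of y with (z - x)
  => ( ( ( ( z - x ) - x ) - ( ( z - x ) - x ) ) * ( ( ( z - x ) - x ) - ( ( z - x ) - x ) ) ) >= 10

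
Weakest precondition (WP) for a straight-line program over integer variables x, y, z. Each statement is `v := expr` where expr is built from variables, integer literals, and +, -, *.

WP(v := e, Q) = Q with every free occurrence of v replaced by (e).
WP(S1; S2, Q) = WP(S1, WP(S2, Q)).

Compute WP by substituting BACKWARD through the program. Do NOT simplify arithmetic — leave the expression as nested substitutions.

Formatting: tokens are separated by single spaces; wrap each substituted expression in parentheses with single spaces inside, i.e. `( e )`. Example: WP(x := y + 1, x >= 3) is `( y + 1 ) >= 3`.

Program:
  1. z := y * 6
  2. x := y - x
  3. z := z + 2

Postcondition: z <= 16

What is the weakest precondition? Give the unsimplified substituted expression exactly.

Answer: ( ( y * 6 ) + 2 ) <= 16

Derivation:
post: z <= 16
stmt 3: z := z + 2  -- replace 1 occurrence(s) of z with (z + 2)
  => ( z + 2 ) <= 16
stmt 2: x := y - x  -- replace 0 occurrence(s) of x with (y - x)
  => ( z + 2 ) <= 16
stmt 1: z := y * 6  -- replace 1 occurrence(s) of z with (y * 6)
  => ( ( y * 6 ) + 2 ) <= 16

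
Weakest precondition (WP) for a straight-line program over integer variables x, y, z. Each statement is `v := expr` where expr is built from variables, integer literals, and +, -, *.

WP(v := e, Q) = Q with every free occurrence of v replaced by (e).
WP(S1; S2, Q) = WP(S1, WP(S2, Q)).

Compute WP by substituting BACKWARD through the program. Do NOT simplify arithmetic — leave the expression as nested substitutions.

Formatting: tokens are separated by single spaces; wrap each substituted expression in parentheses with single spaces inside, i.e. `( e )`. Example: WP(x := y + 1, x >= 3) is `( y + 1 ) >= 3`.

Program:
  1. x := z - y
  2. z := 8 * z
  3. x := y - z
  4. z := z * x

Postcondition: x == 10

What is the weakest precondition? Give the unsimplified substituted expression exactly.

post: x == 10
stmt 4: z := z * x  -- replace 0 occurrence(s) of z with (z * x)
  => x == 10
stmt 3: x := y - z  -- replace 1 occurrence(s) of x with (y - z)
  => ( y - z ) == 10
stmt 2: z := 8 * z  -- replace 1 occurrence(s) of z with (8 * z)
  => ( y - ( 8 * z ) ) == 10
stmt 1: x := z - y  -- replace 0 occurrence(s) of x with (z - y)
  => ( y - ( 8 * z ) ) == 10

Answer: ( y - ( 8 * z ) ) == 10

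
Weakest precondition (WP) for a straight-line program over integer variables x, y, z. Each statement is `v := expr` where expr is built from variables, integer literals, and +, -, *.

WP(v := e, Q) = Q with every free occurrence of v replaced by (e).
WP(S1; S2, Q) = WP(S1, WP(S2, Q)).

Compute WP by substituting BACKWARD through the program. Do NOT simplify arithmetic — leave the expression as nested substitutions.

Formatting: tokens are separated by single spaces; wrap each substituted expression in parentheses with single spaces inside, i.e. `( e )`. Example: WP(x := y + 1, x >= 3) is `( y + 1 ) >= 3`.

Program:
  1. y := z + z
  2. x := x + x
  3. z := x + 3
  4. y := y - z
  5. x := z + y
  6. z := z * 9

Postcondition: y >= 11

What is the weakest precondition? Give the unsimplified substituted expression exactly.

Answer: ( ( z + z ) - ( ( x + x ) + 3 ) ) >= 11

Derivation:
post: y >= 11
stmt 6: z := z * 9  -- replace 0 occurrence(s) of z with (z * 9)
  => y >= 11
stmt 5: x := z + y  -- replace 0 occurrence(s) of x with (z + y)
  => y >= 11
stmt 4: y := y - z  -- replace 1 occurrence(s) of y with (y - z)
  => ( y - z ) >= 11
stmt 3: z := x + 3  -- replace 1 occurrence(s) of z with (x + 3)
  => ( y - ( x + 3 ) ) >= 11
stmt 2: x := x + x  -- replace 1 occurrence(s) of x with (x + x)
  => ( y - ( ( x + x ) + 3 ) ) >= 11
stmt 1: y := z + z  -- replace 1 occurrence(s) of y with (z + z)
  => ( ( z + z ) - ( ( x + x ) + 3 ) ) >= 11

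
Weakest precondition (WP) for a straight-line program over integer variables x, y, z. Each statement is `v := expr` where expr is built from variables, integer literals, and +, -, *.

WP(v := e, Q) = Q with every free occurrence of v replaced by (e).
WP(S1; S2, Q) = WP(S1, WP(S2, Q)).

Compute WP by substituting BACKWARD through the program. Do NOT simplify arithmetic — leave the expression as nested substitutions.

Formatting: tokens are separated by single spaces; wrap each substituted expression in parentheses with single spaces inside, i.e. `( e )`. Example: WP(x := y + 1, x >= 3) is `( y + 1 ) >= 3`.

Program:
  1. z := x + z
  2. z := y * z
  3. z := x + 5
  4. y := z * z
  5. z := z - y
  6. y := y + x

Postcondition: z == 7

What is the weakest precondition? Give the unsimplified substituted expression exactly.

post: z == 7
stmt 6: y := y + x  -- replace 0 occurrence(s) of y with (y + x)
  => z == 7
stmt 5: z := z - y  -- replace 1 occurrence(s) of z with (z - y)
  => ( z - y ) == 7
stmt 4: y := z * z  -- replace 1 occurrence(s) of y with (z * z)
  => ( z - ( z * z ) ) == 7
stmt 3: z := x + 5  -- replace 3 occurrence(s) of z with (x + 5)
  => ( ( x + 5 ) - ( ( x + 5 ) * ( x + 5 ) ) ) == 7
stmt 2: z := y * z  -- replace 0 occurrence(s) of z with (y * z)
  => ( ( x + 5 ) - ( ( x + 5 ) * ( x + 5 ) ) ) == 7
stmt 1: z := x + z  -- replace 0 occurrence(s) of z with (x + z)
  => ( ( x + 5 ) - ( ( x + 5 ) * ( x + 5 ) ) ) == 7

Answer: ( ( x + 5 ) - ( ( x + 5 ) * ( x + 5 ) ) ) == 7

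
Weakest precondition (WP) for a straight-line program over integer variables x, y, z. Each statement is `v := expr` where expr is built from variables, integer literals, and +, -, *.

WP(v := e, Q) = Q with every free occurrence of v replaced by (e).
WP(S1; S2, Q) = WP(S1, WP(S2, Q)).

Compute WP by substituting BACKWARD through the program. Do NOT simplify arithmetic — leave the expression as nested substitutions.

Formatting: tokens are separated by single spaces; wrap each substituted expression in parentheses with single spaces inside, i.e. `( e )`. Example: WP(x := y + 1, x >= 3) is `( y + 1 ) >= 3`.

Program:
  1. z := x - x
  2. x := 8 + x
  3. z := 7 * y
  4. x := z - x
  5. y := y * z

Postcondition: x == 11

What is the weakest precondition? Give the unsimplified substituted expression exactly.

Answer: ( ( 7 * y ) - ( 8 + x ) ) == 11

Derivation:
post: x == 11
stmt 5: y := y * z  -- replace 0 occurrence(s) of y with (y * z)
  => x == 11
stmt 4: x := z - x  -- replace 1 occurrence(s) of x with (z - x)
  => ( z - x ) == 11
stmt 3: z := 7 * y  -- replace 1 occurrence(s) of z with (7 * y)
  => ( ( 7 * y ) - x ) == 11
stmt 2: x := 8 + x  -- replace 1 occurrence(s) of x with (8 + x)
  => ( ( 7 * y ) - ( 8 + x ) ) == 11
stmt 1: z := x - x  -- replace 0 occurrence(s) of z with (x - x)
  => ( ( 7 * y ) - ( 8 + x ) ) == 11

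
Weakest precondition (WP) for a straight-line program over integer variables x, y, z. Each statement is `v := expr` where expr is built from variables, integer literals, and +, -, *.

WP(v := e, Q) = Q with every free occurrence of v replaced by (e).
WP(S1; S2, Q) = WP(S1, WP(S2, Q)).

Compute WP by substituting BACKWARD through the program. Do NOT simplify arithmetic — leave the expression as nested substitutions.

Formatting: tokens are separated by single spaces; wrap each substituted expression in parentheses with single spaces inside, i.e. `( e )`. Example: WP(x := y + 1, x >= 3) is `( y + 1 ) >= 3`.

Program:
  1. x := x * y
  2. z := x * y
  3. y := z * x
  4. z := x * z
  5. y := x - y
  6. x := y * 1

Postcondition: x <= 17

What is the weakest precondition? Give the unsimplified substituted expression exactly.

post: x <= 17
stmt 6: x := y * 1  -- replace 1 occurrence(s) of x with (y * 1)
  => ( y * 1 ) <= 17
stmt 5: y := x - y  -- replace 1 occurrence(s) of y with (x - y)
  => ( ( x - y ) * 1 ) <= 17
stmt 4: z := x * z  -- replace 0 occurrence(s) of z with (x * z)
  => ( ( x - y ) * 1 ) <= 17
stmt 3: y := z * x  -- replace 1 occurrence(s) of y with (z * x)
  => ( ( x - ( z * x ) ) * 1 ) <= 17
stmt 2: z := x * y  -- replace 1 occurrence(s) of z with (x * y)
  => ( ( x - ( ( x * y ) * x ) ) * 1 ) <= 17
stmt 1: x := x * y  -- replace 3 occurrence(s) of x with (x * y)
  => ( ( ( x * y ) - ( ( ( x * y ) * y ) * ( x * y ) ) ) * 1 ) <= 17

Answer: ( ( ( x * y ) - ( ( ( x * y ) * y ) * ( x * y ) ) ) * 1 ) <= 17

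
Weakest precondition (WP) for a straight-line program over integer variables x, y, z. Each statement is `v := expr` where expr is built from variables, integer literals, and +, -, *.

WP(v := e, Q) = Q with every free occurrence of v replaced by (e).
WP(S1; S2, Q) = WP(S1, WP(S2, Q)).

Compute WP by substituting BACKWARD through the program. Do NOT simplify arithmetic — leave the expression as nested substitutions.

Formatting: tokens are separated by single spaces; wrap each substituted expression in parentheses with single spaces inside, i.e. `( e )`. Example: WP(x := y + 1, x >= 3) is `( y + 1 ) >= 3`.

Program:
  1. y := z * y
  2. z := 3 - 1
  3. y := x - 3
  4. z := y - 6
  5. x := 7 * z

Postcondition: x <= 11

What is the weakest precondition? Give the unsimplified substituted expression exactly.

post: x <= 11
stmt 5: x := 7 * z  -- replace 1 occurrence(s) of x with (7 * z)
  => ( 7 * z ) <= 11
stmt 4: z := y - 6  -- replace 1 occurrence(s) of z with (y - 6)
  => ( 7 * ( y - 6 ) ) <= 11
stmt 3: y := x - 3  -- replace 1 occurrence(s) of y with (x - 3)
  => ( 7 * ( ( x - 3 ) - 6 ) ) <= 11
stmt 2: z := 3 - 1  -- replace 0 occurrence(s) of z with (3 - 1)
  => ( 7 * ( ( x - 3 ) - 6 ) ) <= 11
stmt 1: y := z * y  -- replace 0 occurrence(s) of y with (z * y)
  => ( 7 * ( ( x - 3 ) - 6 ) ) <= 11

Answer: ( 7 * ( ( x - 3 ) - 6 ) ) <= 11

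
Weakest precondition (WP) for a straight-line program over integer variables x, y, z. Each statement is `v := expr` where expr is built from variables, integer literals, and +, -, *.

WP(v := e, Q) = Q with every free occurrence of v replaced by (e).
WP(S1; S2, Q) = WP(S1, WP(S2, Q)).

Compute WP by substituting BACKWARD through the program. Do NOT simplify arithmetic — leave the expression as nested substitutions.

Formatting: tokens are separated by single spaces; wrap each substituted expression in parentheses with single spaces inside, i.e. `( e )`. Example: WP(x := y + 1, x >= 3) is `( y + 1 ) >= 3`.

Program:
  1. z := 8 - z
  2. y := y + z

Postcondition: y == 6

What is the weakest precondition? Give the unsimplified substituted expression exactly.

post: y == 6
stmt 2: y := y + z  -- replace 1 occurrence(s) of y with (y + z)
  => ( y + z ) == 6
stmt 1: z := 8 - z  -- replace 1 occurrence(s) of z with (8 - z)
  => ( y + ( 8 - z ) ) == 6

Answer: ( y + ( 8 - z ) ) == 6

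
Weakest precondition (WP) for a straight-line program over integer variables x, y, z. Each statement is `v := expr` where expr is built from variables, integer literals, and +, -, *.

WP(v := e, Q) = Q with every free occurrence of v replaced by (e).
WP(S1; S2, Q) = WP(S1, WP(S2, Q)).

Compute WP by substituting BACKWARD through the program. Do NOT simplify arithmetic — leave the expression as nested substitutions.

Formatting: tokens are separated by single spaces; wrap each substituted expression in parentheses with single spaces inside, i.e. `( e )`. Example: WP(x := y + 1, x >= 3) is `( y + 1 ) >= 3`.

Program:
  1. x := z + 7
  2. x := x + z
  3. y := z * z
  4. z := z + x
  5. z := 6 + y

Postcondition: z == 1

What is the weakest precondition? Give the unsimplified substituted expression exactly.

Answer: ( 6 + ( z * z ) ) == 1

Derivation:
post: z == 1
stmt 5: z := 6 + y  -- replace 1 occurrence(s) of z with (6 + y)
  => ( 6 + y ) == 1
stmt 4: z := z + x  -- replace 0 occurrence(s) of z with (z + x)
  => ( 6 + y ) == 1
stmt 3: y := z * z  -- replace 1 occurrence(s) of y with (z * z)
  => ( 6 + ( z * z ) ) == 1
stmt 2: x := x + z  -- replace 0 occurrence(s) of x with (x + z)
  => ( 6 + ( z * z ) ) == 1
stmt 1: x := z + 7  -- replace 0 occurrence(s) of x with (z + 7)
  => ( 6 + ( z * z ) ) == 1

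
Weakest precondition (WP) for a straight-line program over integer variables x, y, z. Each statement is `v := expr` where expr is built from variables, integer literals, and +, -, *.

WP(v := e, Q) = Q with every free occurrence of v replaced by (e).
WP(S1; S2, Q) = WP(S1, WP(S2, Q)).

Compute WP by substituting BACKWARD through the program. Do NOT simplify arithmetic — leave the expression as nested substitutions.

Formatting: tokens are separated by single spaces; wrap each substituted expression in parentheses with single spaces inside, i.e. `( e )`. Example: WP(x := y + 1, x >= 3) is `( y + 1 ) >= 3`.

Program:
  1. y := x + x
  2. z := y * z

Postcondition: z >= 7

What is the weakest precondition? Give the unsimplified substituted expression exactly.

Answer: ( ( x + x ) * z ) >= 7

Derivation:
post: z >= 7
stmt 2: z := y * z  -- replace 1 occurrence(s) of z with (y * z)
  => ( y * z ) >= 7
stmt 1: y := x + x  -- replace 1 occurrence(s) of y with (x + x)
  => ( ( x + x ) * z ) >= 7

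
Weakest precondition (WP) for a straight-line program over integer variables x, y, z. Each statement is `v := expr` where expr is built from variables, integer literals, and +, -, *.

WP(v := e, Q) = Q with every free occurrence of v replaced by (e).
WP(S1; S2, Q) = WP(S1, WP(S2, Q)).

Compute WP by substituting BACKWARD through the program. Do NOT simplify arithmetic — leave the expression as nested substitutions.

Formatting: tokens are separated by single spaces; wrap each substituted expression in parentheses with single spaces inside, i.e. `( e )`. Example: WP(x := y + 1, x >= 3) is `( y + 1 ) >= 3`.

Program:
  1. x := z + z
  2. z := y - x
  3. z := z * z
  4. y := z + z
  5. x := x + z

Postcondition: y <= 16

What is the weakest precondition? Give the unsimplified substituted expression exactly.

post: y <= 16
stmt 5: x := x + z  -- replace 0 occurrence(s) of x with (x + z)
  => y <= 16
stmt 4: y := z + z  -- replace 1 occurrence(s) of y with (z + z)
  => ( z + z ) <= 16
stmt 3: z := z * z  -- replace 2 occurrence(s) of z with (z * z)
  => ( ( z * z ) + ( z * z ) ) <= 16
stmt 2: z := y - x  -- replace 4 occurrence(s) of z with (y - x)
  => ( ( ( y - x ) * ( y - x ) ) + ( ( y - x ) * ( y - x ) ) ) <= 16
stmt 1: x := z + z  -- replace 4 occurrence(s) of x with (z + z)
  => ( ( ( y - ( z + z ) ) * ( y - ( z + z ) ) ) + ( ( y - ( z + z ) ) * ( y - ( z + z ) ) ) ) <= 16

Answer: ( ( ( y - ( z + z ) ) * ( y - ( z + z ) ) ) + ( ( y - ( z + z ) ) * ( y - ( z + z ) ) ) ) <= 16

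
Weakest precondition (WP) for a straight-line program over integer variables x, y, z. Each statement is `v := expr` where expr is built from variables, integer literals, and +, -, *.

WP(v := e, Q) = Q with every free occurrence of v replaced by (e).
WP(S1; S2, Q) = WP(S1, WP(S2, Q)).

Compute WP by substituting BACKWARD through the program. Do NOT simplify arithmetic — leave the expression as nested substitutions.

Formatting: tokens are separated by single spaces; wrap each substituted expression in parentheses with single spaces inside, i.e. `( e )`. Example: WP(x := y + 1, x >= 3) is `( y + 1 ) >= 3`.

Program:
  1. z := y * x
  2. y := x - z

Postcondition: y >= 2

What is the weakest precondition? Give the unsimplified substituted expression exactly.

post: y >= 2
stmt 2: y := x - z  -- replace 1 occurrence(s) of y with (x - z)
  => ( x - z ) >= 2
stmt 1: z := y * x  -- replace 1 occurrence(s) of z with (y * x)
  => ( x - ( y * x ) ) >= 2

Answer: ( x - ( y * x ) ) >= 2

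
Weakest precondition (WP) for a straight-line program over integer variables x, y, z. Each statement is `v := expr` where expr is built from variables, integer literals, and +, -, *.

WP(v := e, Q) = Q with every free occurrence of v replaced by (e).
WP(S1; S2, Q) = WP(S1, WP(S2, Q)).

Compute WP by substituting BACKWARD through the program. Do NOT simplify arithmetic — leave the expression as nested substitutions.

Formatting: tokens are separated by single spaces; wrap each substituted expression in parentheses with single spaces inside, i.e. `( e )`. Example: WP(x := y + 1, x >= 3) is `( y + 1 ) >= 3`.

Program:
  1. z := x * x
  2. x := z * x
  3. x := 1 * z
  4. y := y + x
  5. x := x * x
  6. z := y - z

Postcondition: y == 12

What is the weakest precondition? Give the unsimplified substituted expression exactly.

post: y == 12
stmt 6: z := y - z  -- replace 0 occurrence(s) of z with (y - z)
  => y == 12
stmt 5: x := x * x  -- replace 0 occurrence(s) of x with (x * x)
  => y == 12
stmt 4: y := y + x  -- replace 1 occurrence(s) of y with (y + x)
  => ( y + x ) == 12
stmt 3: x := 1 * z  -- replace 1 occurrence(s) of x with (1 * z)
  => ( y + ( 1 * z ) ) == 12
stmt 2: x := z * x  -- replace 0 occurrence(s) of x with (z * x)
  => ( y + ( 1 * z ) ) == 12
stmt 1: z := x * x  -- replace 1 occurrence(s) of z with (x * x)
  => ( y + ( 1 * ( x * x ) ) ) == 12

Answer: ( y + ( 1 * ( x * x ) ) ) == 12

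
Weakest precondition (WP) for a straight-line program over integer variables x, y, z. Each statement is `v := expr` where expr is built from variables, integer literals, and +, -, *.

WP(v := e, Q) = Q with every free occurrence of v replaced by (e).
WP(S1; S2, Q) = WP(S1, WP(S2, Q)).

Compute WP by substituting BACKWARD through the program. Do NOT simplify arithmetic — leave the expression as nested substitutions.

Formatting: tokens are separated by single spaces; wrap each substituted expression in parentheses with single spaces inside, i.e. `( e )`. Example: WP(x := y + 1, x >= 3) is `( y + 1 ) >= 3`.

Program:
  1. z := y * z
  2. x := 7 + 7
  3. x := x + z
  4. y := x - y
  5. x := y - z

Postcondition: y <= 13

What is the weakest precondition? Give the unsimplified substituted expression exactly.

Answer: ( ( ( 7 + 7 ) + ( y * z ) ) - y ) <= 13

Derivation:
post: y <= 13
stmt 5: x := y - z  -- replace 0 occurrence(s) of x with (y - z)
  => y <= 13
stmt 4: y := x - y  -- replace 1 occurrence(s) of y with (x - y)
  => ( x - y ) <= 13
stmt 3: x := x + z  -- replace 1 occurrence(s) of x with (x + z)
  => ( ( x + z ) - y ) <= 13
stmt 2: x := 7 + 7  -- replace 1 occurrence(s) of x with (7 + 7)
  => ( ( ( 7 + 7 ) + z ) - y ) <= 13
stmt 1: z := y * z  -- replace 1 occurrence(s) of z with (y * z)
  => ( ( ( 7 + 7 ) + ( y * z ) ) - y ) <= 13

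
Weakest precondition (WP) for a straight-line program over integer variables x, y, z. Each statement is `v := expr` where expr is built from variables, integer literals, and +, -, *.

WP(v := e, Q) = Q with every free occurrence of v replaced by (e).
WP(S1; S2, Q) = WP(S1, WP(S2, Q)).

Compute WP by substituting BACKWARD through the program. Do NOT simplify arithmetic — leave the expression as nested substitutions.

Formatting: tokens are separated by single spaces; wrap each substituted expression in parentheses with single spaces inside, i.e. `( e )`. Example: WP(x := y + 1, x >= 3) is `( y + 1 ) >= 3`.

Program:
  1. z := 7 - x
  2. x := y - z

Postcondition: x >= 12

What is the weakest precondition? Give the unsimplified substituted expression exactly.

post: x >= 12
stmt 2: x := y - z  -- replace 1 occurrence(s) of x with (y - z)
  => ( y - z ) >= 12
stmt 1: z := 7 - x  -- replace 1 occurrence(s) of z with (7 - x)
  => ( y - ( 7 - x ) ) >= 12

Answer: ( y - ( 7 - x ) ) >= 12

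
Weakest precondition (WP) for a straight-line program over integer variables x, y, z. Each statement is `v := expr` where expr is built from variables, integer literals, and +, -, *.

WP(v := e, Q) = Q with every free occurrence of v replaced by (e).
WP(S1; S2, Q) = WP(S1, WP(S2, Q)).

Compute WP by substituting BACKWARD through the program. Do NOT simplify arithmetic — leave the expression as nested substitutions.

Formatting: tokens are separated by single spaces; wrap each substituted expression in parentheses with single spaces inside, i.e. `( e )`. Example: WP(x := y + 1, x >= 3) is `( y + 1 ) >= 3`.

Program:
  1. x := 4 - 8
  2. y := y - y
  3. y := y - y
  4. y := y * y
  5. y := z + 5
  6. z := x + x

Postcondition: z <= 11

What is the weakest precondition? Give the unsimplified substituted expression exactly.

post: z <= 11
stmt 6: z := x + x  -- replace 1 occurrence(s) of z with (x + x)
  => ( x + x ) <= 11
stmt 5: y := z + 5  -- replace 0 occurrence(s) of y with (z + 5)
  => ( x + x ) <= 11
stmt 4: y := y * y  -- replace 0 occurrence(s) of y with (y * y)
  => ( x + x ) <= 11
stmt 3: y := y - y  -- replace 0 occurrence(s) of y with (y - y)
  => ( x + x ) <= 11
stmt 2: y := y - y  -- replace 0 occurrence(s) of y with (y - y)
  => ( x + x ) <= 11
stmt 1: x := 4 - 8  -- replace 2 occurrence(s) of x with (4 - 8)
  => ( ( 4 - 8 ) + ( 4 - 8 ) ) <= 11

Answer: ( ( 4 - 8 ) + ( 4 - 8 ) ) <= 11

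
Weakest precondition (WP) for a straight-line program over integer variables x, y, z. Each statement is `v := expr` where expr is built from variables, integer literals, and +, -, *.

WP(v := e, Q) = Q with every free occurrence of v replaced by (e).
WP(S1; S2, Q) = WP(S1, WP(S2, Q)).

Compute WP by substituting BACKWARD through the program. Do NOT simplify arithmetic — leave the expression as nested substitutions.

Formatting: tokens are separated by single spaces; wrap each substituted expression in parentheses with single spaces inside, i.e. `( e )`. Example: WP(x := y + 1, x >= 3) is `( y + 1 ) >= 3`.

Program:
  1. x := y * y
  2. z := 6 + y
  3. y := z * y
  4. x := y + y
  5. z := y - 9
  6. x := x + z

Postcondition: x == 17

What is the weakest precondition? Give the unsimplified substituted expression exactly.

Answer: ( ( ( ( 6 + y ) * y ) + ( ( 6 + y ) * y ) ) + ( ( ( 6 + y ) * y ) - 9 ) ) == 17

Derivation:
post: x == 17
stmt 6: x := x + z  -- replace 1 occurrence(s) of x with (x + z)
  => ( x + z ) == 17
stmt 5: z := y - 9  -- replace 1 occurrence(s) of z with (y - 9)
  => ( x + ( y - 9 ) ) == 17
stmt 4: x := y + y  -- replace 1 occurrence(s) of x with (y + y)
  => ( ( y + y ) + ( y - 9 ) ) == 17
stmt 3: y := z * y  -- replace 3 occurrence(s) of y with (z * y)
  => ( ( ( z * y ) + ( z * y ) ) + ( ( z * y ) - 9 ) ) == 17
stmt 2: z := 6 + y  -- replace 3 occurrence(s) of z with (6 + y)
  => ( ( ( ( 6 + y ) * y ) + ( ( 6 + y ) * y ) ) + ( ( ( 6 + y ) * y ) - 9 ) ) == 17
stmt 1: x := y * y  -- replace 0 occurrence(s) of x with (y * y)
  => ( ( ( ( 6 + y ) * y ) + ( ( 6 + y ) * y ) ) + ( ( ( 6 + y ) * y ) - 9 ) ) == 17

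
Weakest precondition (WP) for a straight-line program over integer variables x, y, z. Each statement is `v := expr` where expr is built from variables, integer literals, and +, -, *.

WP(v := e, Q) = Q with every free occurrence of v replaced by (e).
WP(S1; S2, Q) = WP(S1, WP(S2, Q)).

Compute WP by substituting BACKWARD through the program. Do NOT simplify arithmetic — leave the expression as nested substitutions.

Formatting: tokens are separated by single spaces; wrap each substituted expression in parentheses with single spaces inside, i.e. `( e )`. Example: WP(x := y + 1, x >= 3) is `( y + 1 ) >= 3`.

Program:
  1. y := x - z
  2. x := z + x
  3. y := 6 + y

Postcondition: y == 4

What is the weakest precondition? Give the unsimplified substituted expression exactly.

Answer: ( 6 + ( x - z ) ) == 4

Derivation:
post: y == 4
stmt 3: y := 6 + y  -- replace 1 occurrence(s) of y with (6 + y)
  => ( 6 + y ) == 4
stmt 2: x := z + x  -- replace 0 occurrence(s) of x with (z + x)
  => ( 6 + y ) == 4
stmt 1: y := x - z  -- replace 1 occurrence(s) of y with (x - z)
  => ( 6 + ( x - z ) ) == 4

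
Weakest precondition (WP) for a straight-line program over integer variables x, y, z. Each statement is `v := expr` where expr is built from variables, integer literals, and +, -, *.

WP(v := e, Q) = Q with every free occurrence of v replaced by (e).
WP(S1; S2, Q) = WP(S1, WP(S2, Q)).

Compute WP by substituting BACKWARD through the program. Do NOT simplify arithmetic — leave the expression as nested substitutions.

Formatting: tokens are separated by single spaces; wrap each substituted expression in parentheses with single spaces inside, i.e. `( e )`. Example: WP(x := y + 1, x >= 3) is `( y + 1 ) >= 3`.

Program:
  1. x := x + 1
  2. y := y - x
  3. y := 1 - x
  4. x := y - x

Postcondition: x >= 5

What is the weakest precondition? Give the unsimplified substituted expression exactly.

post: x >= 5
stmt 4: x := y - x  -- replace 1 occurrence(s) of x with (y - x)
  => ( y - x ) >= 5
stmt 3: y := 1 - x  -- replace 1 occurrence(s) of y with (1 - x)
  => ( ( 1 - x ) - x ) >= 5
stmt 2: y := y - x  -- replace 0 occurrence(s) of y with (y - x)
  => ( ( 1 - x ) - x ) >= 5
stmt 1: x := x + 1  -- replace 2 occurrence(s) of x with (x + 1)
  => ( ( 1 - ( x + 1 ) ) - ( x + 1 ) ) >= 5

Answer: ( ( 1 - ( x + 1 ) ) - ( x + 1 ) ) >= 5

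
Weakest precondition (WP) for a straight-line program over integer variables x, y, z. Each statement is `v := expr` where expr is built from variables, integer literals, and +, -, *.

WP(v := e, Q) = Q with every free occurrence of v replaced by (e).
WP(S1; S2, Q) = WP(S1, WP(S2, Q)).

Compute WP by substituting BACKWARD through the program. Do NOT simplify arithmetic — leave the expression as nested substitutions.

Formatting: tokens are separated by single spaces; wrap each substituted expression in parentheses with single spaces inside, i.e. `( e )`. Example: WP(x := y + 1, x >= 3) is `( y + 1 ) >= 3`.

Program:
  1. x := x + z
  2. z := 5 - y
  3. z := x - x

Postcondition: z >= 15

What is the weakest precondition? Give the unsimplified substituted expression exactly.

Answer: ( ( x + z ) - ( x + z ) ) >= 15

Derivation:
post: z >= 15
stmt 3: z := x - x  -- replace 1 occurrence(s) of z with (x - x)
  => ( x - x ) >= 15
stmt 2: z := 5 - y  -- replace 0 occurrence(s) of z with (5 - y)
  => ( x - x ) >= 15
stmt 1: x := x + z  -- replace 2 occurrence(s) of x with (x + z)
  => ( ( x + z ) - ( x + z ) ) >= 15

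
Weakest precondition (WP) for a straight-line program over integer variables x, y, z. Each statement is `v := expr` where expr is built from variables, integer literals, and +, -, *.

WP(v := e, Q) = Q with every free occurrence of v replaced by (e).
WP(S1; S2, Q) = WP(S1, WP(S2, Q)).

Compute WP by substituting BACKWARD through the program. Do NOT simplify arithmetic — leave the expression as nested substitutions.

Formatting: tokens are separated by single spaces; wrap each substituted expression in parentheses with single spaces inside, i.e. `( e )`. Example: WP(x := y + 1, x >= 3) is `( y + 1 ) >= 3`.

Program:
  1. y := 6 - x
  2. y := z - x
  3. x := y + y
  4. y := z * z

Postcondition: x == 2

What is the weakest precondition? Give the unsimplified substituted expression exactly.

Answer: ( ( z - x ) + ( z - x ) ) == 2

Derivation:
post: x == 2
stmt 4: y := z * z  -- replace 0 occurrence(s) of y with (z * z)
  => x == 2
stmt 3: x := y + y  -- replace 1 occurrence(s) of x with (y + y)
  => ( y + y ) == 2
stmt 2: y := z - x  -- replace 2 occurrence(s) of y with (z - x)
  => ( ( z - x ) + ( z - x ) ) == 2
stmt 1: y := 6 - x  -- replace 0 occurrence(s) of y with (6 - x)
  => ( ( z - x ) + ( z - x ) ) == 2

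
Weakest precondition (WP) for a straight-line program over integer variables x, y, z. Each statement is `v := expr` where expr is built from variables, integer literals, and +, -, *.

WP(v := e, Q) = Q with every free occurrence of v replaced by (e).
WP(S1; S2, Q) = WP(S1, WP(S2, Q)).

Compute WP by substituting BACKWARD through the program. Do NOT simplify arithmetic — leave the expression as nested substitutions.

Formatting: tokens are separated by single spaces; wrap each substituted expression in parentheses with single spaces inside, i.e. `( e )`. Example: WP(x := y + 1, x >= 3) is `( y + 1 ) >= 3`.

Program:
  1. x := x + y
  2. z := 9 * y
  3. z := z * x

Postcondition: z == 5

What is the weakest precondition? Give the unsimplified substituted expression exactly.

Answer: ( ( 9 * y ) * ( x + y ) ) == 5

Derivation:
post: z == 5
stmt 3: z := z * x  -- replace 1 occurrence(s) of z with (z * x)
  => ( z * x ) == 5
stmt 2: z := 9 * y  -- replace 1 occurrence(s) of z with (9 * y)
  => ( ( 9 * y ) * x ) == 5
stmt 1: x := x + y  -- replace 1 occurrence(s) of x with (x + y)
  => ( ( 9 * y ) * ( x + y ) ) == 5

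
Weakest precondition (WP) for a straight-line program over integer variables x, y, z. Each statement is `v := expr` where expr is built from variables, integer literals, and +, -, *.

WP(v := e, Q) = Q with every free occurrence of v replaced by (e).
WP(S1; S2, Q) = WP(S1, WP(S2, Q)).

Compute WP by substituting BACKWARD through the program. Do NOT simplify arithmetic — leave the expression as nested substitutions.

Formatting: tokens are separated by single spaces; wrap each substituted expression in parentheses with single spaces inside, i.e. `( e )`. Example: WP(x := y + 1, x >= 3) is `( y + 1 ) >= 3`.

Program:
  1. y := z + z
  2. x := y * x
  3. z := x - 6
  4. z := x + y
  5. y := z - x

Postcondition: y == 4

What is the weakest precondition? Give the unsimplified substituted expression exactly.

Answer: ( ( ( ( z + z ) * x ) + ( z + z ) ) - ( ( z + z ) * x ) ) == 4

Derivation:
post: y == 4
stmt 5: y := z - x  -- replace 1 occurrence(s) of y with (z - x)
  => ( z - x ) == 4
stmt 4: z := x + y  -- replace 1 occurrence(s) of z with (x + y)
  => ( ( x + y ) - x ) == 4
stmt 3: z := x - 6  -- replace 0 occurrence(s) of z with (x - 6)
  => ( ( x + y ) - x ) == 4
stmt 2: x := y * x  -- replace 2 occurrence(s) of x with (y * x)
  => ( ( ( y * x ) + y ) - ( y * x ) ) == 4
stmt 1: y := z + z  -- replace 3 occurrence(s) of y with (z + z)
  => ( ( ( ( z + z ) * x ) + ( z + z ) ) - ( ( z + z ) * x ) ) == 4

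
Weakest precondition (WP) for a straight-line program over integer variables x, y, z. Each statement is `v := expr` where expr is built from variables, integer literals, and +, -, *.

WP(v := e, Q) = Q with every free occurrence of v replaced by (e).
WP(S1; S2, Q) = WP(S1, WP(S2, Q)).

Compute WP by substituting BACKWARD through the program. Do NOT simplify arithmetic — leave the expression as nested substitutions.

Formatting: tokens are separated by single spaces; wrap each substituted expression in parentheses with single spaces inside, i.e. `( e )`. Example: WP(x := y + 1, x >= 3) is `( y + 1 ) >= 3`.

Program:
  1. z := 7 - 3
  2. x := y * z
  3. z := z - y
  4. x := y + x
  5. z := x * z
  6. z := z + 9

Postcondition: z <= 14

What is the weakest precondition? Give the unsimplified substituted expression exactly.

post: z <= 14
stmt 6: z := z + 9  -- replace 1 occurrence(s) of z with (z + 9)
  => ( z + 9 ) <= 14
stmt 5: z := x * z  -- replace 1 occurrence(s) of z with (x * z)
  => ( ( x * z ) + 9 ) <= 14
stmt 4: x := y + x  -- replace 1 occurrence(s) of x with (y + x)
  => ( ( ( y + x ) * z ) + 9 ) <= 14
stmt 3: z := z - y  -- replace 1 occurrence(s) of z with (z - y)
  => ( ( ( y + x ) * ( z - y ) ) + 9 ) <= 14
stmt 2: x := y * z  -- replace 1 occurrence(s) of x with (y * z)
  => ( ( ( y + ( y * z ) ) * ( z - y ) ) + 9 ) <= 14
stmt 1: z := 7 - 3  -- replace 2 occurrence(s) of z with (7 - 3)
  => ( ( ( y + ( y * ( 7 - 3 ) ) ) * ( ( 7 - 3 ) - y ) ) + 9 ) <= 14

Answer: ( ( ( y + ( y * ( 7 - 3 ) ) ) * ( ( 7 - 3 ) - y ) ) + 9 ) <= 14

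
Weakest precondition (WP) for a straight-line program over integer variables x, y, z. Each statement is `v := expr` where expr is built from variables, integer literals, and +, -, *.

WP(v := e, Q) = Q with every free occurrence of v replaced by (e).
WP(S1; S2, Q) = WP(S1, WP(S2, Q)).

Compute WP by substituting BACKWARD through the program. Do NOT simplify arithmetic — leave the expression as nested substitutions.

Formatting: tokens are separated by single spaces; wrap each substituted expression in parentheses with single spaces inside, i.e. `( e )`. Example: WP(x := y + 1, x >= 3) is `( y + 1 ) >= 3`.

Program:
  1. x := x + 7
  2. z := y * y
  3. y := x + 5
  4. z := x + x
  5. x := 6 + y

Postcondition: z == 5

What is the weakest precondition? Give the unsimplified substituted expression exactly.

post: z == 5
stmt 5: x := 6 + y  -- replace 0 occurrence(s) of x with (6 + y)
  => z == 5
stmt 4: z := x + x  -- replace 1 occurrence(s) of z with (x + x)
  => ( x + x ) == 5
stmt 3: y := x + 5  -- replace 0 occurrence(s) of y with (x + 5)
  => ( x + x ) == 5
stmt 2: z := y * y  -- replace 0 occurrence(s) of z with (y * y)
  => ( x + x ) == 5
stmt 1: x := x + 7  -- replace 2 occurrence(s) of x with (x + 7)
  => ( ( x + 7 ) + ( x + 7 ) ) == 5

Answer: ( ( x + 7 ) + ( x + 7 ) ) == 5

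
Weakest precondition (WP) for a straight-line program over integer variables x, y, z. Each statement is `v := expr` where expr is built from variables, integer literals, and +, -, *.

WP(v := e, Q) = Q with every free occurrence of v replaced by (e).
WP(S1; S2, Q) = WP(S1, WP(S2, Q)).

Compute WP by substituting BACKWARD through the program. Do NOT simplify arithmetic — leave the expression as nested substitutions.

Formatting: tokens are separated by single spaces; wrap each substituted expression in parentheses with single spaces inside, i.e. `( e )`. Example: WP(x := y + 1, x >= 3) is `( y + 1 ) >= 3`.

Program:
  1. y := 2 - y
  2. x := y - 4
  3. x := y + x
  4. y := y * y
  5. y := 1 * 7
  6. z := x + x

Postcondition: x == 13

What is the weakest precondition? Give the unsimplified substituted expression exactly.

Answer: ( ( 2 - y ) + ( ( 2 - y ) - 4 ) ) == 13

Derivation:
post: x == 13
stmt 6: z := x + x  -- replace 0 occurrence(s) of z with (x + x)
  => x == 13
stmt 5: y := 1 * 7  -- replace 0 occurrence(s) of y with (1 * 7)
  => x == 13
stmt 4: y := y * y  -- replace 0 occurrence(s) of y with (y * y)
  => x == 13
stmt 3: x := y + x  -- replace 1 occurrence(s) of x with (y + x)
  => ( y + x ) == 13
stmt 2: x := y - 4  -- replace 1 occurrence(s) of x with (y - 4)
  => ( y + ( y - 4 ) ) == 13
stmt 1: y := 2 - y  -- replace 2 occurrence(s) of y with (2 - y)
  => ( ( 2 - y ) + ( ( 2 - y ) - 4 ) ) == 13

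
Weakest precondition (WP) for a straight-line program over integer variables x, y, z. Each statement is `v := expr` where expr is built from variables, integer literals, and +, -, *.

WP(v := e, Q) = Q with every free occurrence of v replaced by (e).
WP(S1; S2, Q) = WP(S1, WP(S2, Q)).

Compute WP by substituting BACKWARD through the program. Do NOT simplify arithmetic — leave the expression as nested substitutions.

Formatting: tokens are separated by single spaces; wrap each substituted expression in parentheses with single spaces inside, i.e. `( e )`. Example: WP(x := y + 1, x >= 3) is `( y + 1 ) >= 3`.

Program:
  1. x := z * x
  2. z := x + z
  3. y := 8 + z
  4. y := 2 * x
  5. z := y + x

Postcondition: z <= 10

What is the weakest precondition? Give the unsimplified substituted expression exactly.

post: z <= 10
stmt 5: z := y + x  -- replace 1 occurrence(s) of z with (y + x)
  => ( y + x ) <= 10
stmt 4: y := 2 * x  -- replace 1 occurrence(s) of y with (2 * x)
  => ( ( 2 * x ) + x ) <= 10
stmt 3: y := 8 + z  -- replace 0 occurrence(s) of y with (8 + z)
  => ( ( 2 * x ) + x ) <= 10
stmt 2: z := x + z  -- replace 0 occurrence(s) of z with (x + z)
  => ( ( 2 * x ) + x ) <= 10
stmt 1: x := z * x  -- replace 2 occurrence(s) of x with (z * x)
  => ( ( 2 * ( z * x ) ) + ( z * x ) ) <= 10

Answer: ( ( 2 * ( z * x ) ) + ( z * x ) ) <= 10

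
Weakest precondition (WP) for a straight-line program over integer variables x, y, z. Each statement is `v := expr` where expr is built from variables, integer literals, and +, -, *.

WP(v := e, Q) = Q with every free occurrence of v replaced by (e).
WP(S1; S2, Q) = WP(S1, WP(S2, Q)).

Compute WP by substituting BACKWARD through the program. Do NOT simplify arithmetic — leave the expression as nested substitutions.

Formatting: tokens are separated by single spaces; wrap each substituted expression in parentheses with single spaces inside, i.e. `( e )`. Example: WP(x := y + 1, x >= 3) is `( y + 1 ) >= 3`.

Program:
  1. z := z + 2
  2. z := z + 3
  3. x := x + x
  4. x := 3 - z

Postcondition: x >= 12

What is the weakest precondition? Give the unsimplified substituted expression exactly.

Answer: ( 3 - ( ( z + 2 ) + 3 ) ) >= 12

Derivation:
post: x >= 12
stmt 4: x := 3 - z  -- replace 1 occurrence(s) of x with (3 - z)
  => ( 3 - z ) >= 12
stmt 3: x := x + x  -- replace 0 occurrence(s) of x with (x + x)
  => ( 3 - z ) >= 12
stmt 2: z := z + 3  -- replace 1 occurrence(s) of z with (z + 3)
  => ( 3 - ( z + 3 ) ) >= 12
stmt 1: z := z + 2  -- replace 1 occurrence(s) of z with (z + 2)
  => ( 3 - ( ( z + 2 ) + 3 ) ) >= 12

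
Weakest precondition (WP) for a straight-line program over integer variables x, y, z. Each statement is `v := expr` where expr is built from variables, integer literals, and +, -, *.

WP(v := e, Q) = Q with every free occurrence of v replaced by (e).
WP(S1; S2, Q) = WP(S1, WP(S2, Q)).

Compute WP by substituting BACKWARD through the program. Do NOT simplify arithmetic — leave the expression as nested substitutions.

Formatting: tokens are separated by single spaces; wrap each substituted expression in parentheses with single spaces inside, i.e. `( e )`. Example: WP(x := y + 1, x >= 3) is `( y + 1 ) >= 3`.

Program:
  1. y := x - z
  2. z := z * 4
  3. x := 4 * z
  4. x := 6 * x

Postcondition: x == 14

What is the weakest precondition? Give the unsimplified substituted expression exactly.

Answer: ( 6 * ( 4 * ( z * 4 ) ) ) == 14

Derivation:
post: x == 14
stmt 4: x := 6 * x  -- replace 1 occurrence(s) of x with (6 * x)
  => ( 6 * x ) == 14
stmt 3: x := 4 * z  -- replace 1 occurrence(s) of x with (4 * z)
  => ( 6 * ( 4 * z ) ) == 14
stmt 2: z := z * 4  -- replace 1 occurrence(s) of z with (z * 4)
  => ( 6 * ( 4 * ( z * 4 ) ) ) == 14
stmt 1: y := x - z  -- replace 0 occurrence(s) of y with (x - z)
  => ( 6 * ( 4 * ( z * 4 ) ) ) == 14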